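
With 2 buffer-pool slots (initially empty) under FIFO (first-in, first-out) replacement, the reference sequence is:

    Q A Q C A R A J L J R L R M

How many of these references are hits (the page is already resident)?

Q: fault, frames {Q}
A: fault, frames {Q,A}
Q: hit
C: fault, evict Q, frames {A,C}
A: hit
R: fault, evict A, frames {C,R}
A: fault, evict C, frames {R,A}
J: fault, evict R, frames {A,J}
L: fault, evict A, frames {J,L}
J: hit
R: fault, evict J, frames {L,R}
L: hit
R: hit
M: fault, evict L, frames {R,M}
Hits: 5.

5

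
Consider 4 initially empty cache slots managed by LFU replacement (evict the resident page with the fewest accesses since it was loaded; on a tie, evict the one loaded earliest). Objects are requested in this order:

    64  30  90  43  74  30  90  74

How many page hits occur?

64: miss, frames [64]
30: miss, frames [64, 30]
90: miss, frames [64, 30, 90]
43: miss, frames [64, 30, 90, 43]
74: miss, evict 64, frames [30, 90, 43, 74]
30: hit
90: hit
74: hit
Hits: 3.

3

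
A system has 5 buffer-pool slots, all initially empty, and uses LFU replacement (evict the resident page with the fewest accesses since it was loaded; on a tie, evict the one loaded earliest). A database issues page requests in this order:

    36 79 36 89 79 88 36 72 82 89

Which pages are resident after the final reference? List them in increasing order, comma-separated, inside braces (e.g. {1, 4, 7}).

{36, 72, 79, 82, 89}

36 → miss, frames {36}
79 → miss, frames {36,79}
36 → hit
89 → miss, frames {36,79,89}
79 → hit
88 → miss, frames {36,79,89,88}
36 → hit
72 → miss, frames {36,79,89,88,72}
82 → miss, evict 89, frames {36,79,88,72,82}
89 → miss, evict 88, frames {36,79,72,82,89}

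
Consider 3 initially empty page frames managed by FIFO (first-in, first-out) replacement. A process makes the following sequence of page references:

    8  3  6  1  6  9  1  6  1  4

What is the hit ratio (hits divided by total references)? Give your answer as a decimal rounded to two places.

0.40

8 -> miss, frames (8)
3 -> miss, frames (8 3)
6 -> miss, frames (8 3 6)
1 -> miss, evict 8, frames (3 6 1)
6 -> hit
9 -> miss, evict 3, frames (6 1 9)
1 -> hit
6 -> hit
1 -> hit
4 -> miss, evict 6, frames (1 9 4)
Hits: 4 of 10 references → 4/10 = 0.4000.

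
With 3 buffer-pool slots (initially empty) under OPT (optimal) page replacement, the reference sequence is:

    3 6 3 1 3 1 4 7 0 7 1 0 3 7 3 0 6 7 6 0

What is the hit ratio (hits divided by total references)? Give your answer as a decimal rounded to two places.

0.60

3 → miss, frames [3]
6 → miss, frames [3, 6]
3 → hit
1 → miss, frames [3, 6, 1]
3 → hit
1 → hit
4 → miss, evict 6, frames [3, 1, 4]
7 → miss, evict 4, frames [3, 1, 7]
0 → miss, evict 3, frames [1, 7, 0]
7 → hit
1 → hit
0 → hit
3 → miss, evict 1, frames [7, 0, 3]
7 → hit
3 → hit
0 → hit
6 → miss, evict 3, frames [7, 0, 6]
7 → hit
6 → hit
0 → hit
Hits: 12 of 20 references → 12/20 = 0.6000.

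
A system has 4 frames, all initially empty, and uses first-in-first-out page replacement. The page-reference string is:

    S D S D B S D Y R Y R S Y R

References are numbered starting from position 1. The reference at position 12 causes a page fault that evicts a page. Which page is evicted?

D

pos 1: S -> miss, frames (S)
pos 2: D -> miss, frames (S D)
pos 3: S -> hit
pos 4: D -> hit
pos 5: B -> miss, frames (S D B)
pos 6: S -> hit
pos 7: D -> hit
pos 8: Y -> miss, frames (S D B Y)
pos 9: R -> miss, evict S, frames (D B Y R)
pos 10: Y -> hit
pos 11: R -> hit
pos 12: S -> miss, evict D, frames (B Y R S)
At position 12, page D is evicted.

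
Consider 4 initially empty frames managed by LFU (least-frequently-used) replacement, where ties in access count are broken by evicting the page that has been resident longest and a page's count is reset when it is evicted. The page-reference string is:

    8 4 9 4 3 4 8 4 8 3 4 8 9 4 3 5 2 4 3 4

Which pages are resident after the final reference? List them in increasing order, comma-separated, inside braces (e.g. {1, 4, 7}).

8 → miss, frames [8]
4 → miss, frames [8, 4]
9 → miss, frames [8, 4, 9]
4 → hit
3 → miss, frames [8, 4, 9, 3]
4 → hit
8 → hit
4 → hit
8 → hit
3 → hit
4 → hit
8 → hit
9 → hit
4 → hit
3 → hit
5 → miss, evict 9, frames [8, 4, 3, 5]
2 → miss, evict 5, frames [8, 4, 3, 2]
4 → hit
3 → hit
4 → hit

{2, 3, 4, 8}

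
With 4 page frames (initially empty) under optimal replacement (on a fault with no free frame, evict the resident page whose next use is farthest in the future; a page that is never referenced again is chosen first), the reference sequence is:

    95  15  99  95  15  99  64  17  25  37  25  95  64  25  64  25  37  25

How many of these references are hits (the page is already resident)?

11

95: fault, frames [95]
15: fault, frames [95, 15]
99: fault, frames [95, 15, 99]
95: hit
15: hit
99: hit
64: fault, frames [95, 15, 99, 64]
17: fault, evict 99, frames [95, 15, 64, 17]
25: fault, evict 17, frames [95, 15, 64, 25]
37: fault, evict 15, frames [95, 64, 25, 37]
25: hit
95: hit
64: hit
25: hit
64: hit
25: hit
37: hit
25: hit
Hits: 11.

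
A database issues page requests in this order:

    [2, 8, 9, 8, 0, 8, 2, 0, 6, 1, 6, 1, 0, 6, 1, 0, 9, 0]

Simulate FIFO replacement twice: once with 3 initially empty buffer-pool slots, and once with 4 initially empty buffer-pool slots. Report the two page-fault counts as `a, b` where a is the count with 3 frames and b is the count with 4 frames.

3 frames: F F F . F . F . F F . . F . . . F . → 9 faults.
4 frames: F F F . F . . . F F . . . . . . . . → 6 faults.
6 < 9: adding a frame reduced faults, as is typical.

9, 6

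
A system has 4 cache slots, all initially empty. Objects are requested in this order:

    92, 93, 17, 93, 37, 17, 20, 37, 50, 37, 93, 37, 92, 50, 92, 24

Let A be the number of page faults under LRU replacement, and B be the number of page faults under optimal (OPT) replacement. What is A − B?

Under LRU: F F F . F . F . F . F . F . . F → 9 faults.
Under OPT: F F F . F . F . F . . . . . . F → 7 faults.
A − B = 9 − 7 = 2.

2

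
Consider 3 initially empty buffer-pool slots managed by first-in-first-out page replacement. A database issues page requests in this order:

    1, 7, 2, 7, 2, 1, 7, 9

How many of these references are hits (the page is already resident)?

4

1: fault, frames (1)
7: fault, frames (1 7)
2: fault, frames (1 7 2)
7: hit
2: hit
1: hit
7: hit
9: fault, evict 1, frames (7 2 9)
Hits: 4.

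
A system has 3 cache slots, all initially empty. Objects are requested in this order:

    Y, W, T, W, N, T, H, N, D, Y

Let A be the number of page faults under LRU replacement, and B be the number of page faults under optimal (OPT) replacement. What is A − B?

Under LRU: F F F . F . F . F F → 7 faults.
Under OPT: F F F . F . F . F . → 6 faults.
A − B = 7 − 6 = 1.

1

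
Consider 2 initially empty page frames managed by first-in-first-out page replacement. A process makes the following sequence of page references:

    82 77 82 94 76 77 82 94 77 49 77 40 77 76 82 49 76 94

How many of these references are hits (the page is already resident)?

2

82 → fault, frames {82}
77 → fault, frames {82,77}
82 → hit
94 → fault, evict 82, frames {77,94}
76 → fault, evict 77, frames {94,76}
77 → fault, evict 94, frames {76,77}
82 → fault, evict 76, frames {77,82}
94 → fault, evict 77, frames {82,94}
77 → fault, evict 82, frames {94,77}
49 → fault, evict 94, frames {77,49}
77 → hit
40 → fault, evict 77, frames {49,40}
77 → fault, evict 49, frames {40,77}
76 → fault, evict 40, frames {77,76}
82 → fault, evict 77, frames {76,82}
49 → fault, evict 76, frames {82,49}
76 → fault, evict 82, frames {49,76}
94 → fault, evict 49, frames {76,94}
Hits: 2.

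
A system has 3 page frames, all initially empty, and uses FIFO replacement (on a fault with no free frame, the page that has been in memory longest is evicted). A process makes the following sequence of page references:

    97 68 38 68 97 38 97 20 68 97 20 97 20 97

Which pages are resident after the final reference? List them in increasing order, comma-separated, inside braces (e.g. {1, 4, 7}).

{20, 38, 97}

97: fault, frames [97]
68: fault, frames [97, 68]
38: fault, frames [97, 68, 38]
68: hit
97: hit
38: hit
97: hit
20: fault, evict 97, frames [68, 38, 20]
68: hit
97: fault, evict 68, frames [38, 20, 97]
20: hit
97: hit
20: hit
97: hit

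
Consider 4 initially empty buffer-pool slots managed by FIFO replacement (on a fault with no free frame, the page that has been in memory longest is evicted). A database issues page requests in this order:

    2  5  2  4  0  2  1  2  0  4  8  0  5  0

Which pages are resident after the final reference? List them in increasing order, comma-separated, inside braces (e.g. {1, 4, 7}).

2 → fault, frames [2]
5 → fault, frames [2, 5]
2 → hit
4 → fault, frames [2, 5, 4]
0 → fault, frames [2, 5, 4, 0]
2 → hit
1 → fault, evict 2, frames [5, 4, 0, 1]
2 → fault, evict 5, frames [4, 0, 1, 2]
0 → hit
4 → hit
8 → fault, evict 4, frames [0, 1, 2, 8]
0 → hit
5 → fault, evict 0, frames [1, 2, 8, 5]
0 → fault, evict 1, frames [2, 8, 5, 0]

{0, 2, 5, 8}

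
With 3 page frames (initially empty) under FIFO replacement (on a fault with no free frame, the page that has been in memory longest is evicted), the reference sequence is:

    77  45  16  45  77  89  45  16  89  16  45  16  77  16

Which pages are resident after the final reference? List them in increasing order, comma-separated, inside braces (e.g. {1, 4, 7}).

77 → miss, frames (77)
45 → miss, frames (77 45)
16 → miss, frames (77 45 16)
45 → hit
77 → hit
89 → miss, evict 77, frames (45 16 89)
45 → hit
16 → hit
89 → hit
16 → hit
45 → hit
16 → hit
77 → miss, evict 45, frames (16 89 77)
16 → hit

{16, 77, 89}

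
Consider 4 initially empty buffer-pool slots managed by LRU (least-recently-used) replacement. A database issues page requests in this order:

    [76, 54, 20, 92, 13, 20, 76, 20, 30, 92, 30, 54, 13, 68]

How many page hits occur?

3

76 -> miss, frames {76}
54 -> miss, frames {76,54}
20 -> miss, frames {76,54,20}
92 -> miss, frames {76,54,20,92}
13 -> miss, evict 76, frames {54,20,92,13}
20 -> hit
76 -> miss, evict 54, frames {92,13,20,76}
20 -> hit
30 -> miss, evict 92, frames {13,76,20,30}
92 -> miss, evict 13, frames {76,20,30,92}
30 -> hit
54 -> miss, evict 76, frames {20,92,30,54}
13 -> miss, evict 20, frames {92,30,54,13}
68 -> miss, evict 92, frames {30,54,13,68}
Hits: 3.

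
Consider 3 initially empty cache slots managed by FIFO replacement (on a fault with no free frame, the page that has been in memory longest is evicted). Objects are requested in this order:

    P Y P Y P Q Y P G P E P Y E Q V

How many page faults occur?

P -> fault, frames [P]
Y -> fault, frames [P, Y]
P -> hit
Y -> hit
P -> hit
Q -> fault, frames [P, Y, Q]
Y -> hit
P -> hit
G -> fault, evict P, frames [Y, Q, G]
P -> fault, evict Y, frames [Q, G, P]
E -> fault, evict Q, frames [G, P, E]
P -> hit
Y -> fault, evict G, frames [P, E, Y]
E -> hit
Q -> fault, evict P, frames [E, Y, Q]
V -> fault, evict E, frames [Y, Q, V]
Page faults: 9.

9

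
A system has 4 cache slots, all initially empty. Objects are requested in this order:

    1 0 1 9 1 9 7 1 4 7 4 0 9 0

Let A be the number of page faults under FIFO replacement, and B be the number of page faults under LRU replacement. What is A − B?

-2

Under FIFO: F F . F . . F . F . . . . . → 5 faults.
Under LRU: F F . F . . F . F . . F F . → 7 faults.
A − B = 5 − 7 = -2.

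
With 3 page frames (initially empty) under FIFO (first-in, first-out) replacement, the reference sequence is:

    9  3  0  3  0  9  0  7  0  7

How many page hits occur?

9 → miss, frames [9]
3 → miss, frames [9, 3]
0 → miss, frames [9, 3, 0]
3 → hit
0 → hit
9 → hit
0 → hit
7 → miss, evict 9, frames [3, 0, 7]
0 → hit
7 → hit
Hits: 6.

6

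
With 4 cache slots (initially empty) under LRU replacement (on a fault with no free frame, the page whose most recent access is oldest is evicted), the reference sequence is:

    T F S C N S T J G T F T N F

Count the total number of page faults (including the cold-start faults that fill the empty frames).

10

T: fault, frames {T}
F: fault, frames {T,F}
S: fault, frames {T,F,S}
C: fault, frames {T,F,S,C}
N: fault, evict T, frames {F,S,C,N}
S: hit
T: fault, evict F, frames {C,N,S,T}
J: fault, evict C, frames {N,S,T,J}
G: fault, evict N, frames {S,T,J,G}
T: hit
F: fault, evict S, frames {J,G,T,F}
T: hit
N: fault, evict J, frames {G,F,T,N}
F: hit
Page faults: 10.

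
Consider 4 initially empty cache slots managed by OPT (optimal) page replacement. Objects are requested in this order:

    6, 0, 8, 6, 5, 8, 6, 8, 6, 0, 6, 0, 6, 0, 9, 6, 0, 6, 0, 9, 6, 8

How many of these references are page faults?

5

6: fault, frames (6)
0: fault, frames (6 0)
8: fault, frames (6 0 8)
6: hit
5: fault, frames (6 0 8 5)
8: hit
6: hit
8: hit
6: hit
0: hit
6: hit
0: hit
6: hit
0: hit
9: fault, evict 5, frames (6 0 8 9)
6: hit
0: hit
6: hit
0: hit
9: hit
6: hit
8: hit
Page faults: 5.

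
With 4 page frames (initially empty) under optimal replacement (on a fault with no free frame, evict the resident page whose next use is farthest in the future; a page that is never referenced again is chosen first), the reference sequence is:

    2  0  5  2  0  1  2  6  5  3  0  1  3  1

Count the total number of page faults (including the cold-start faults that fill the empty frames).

6

2 -> fault, frames (2)
0 -> fault, frames (2 0)
5 -> fault, frames (2 0 5)
2 -> hit
0 -> hit
1 -> fault, frames (2 0 5 1)
2 -> hit
6 -> fault, evict 2, frames (0 5 1 6)
5 -> hit
3 -> fault, evict 6, frames (0 5 1 3)
0 -> hit
1 -> hit
3 -> hit
1 -> hit
Page faults: 6.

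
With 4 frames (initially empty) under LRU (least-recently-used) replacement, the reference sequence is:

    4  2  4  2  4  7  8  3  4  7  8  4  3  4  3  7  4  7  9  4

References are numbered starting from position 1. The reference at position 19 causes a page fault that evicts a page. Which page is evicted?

8

pos 1: 4 → miss, frames [4]
pos 2: 2 → miss, frames [4, 2]
pos 3: 4 → hit
pos 4: 2 → hit
pos 5: 4 → hit
pos 6: 7 → miss, frames [2, 4, 7]
pos 7: 8 → miss, frames [2, 4, 7, 8]
pos 8: 3 → miss, evict 2, frames [4, 7, 8, 3]
pos 9: 4 → hit
pos 10: 7 → hit
pos 11: 8 → hit
pos 12: 4 → hit
pos 13: 3 → hit
pos 14: 4 → hit
pos 15: 3 → hit
pos 16: 7 → hit
pos 17: 4 → hit
pos 18: 7 → hit
pos 19: 9 → miss, evict 8, frames [3, 4, 7, 9]
At position 19, page 8 is evicted.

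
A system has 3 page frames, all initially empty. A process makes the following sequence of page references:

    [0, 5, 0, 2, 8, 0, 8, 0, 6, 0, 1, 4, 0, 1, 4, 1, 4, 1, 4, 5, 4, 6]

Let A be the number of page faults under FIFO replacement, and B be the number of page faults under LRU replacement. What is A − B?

2

Under FIFO: F F . F F F . . F . F F F . . . . . . F . F → 11 faults.
Under LRU: F F . F F . . . F . F F . . . . . . . F . F → 9 faults.
A − B = 11 − 9 = 2.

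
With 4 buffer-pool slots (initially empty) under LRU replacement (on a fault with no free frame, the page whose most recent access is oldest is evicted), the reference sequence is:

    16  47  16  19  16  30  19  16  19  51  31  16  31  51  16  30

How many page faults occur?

16 → fault, frames [16]
47 → fault, frames [16, 47]
16 → hit
19 → fault, frames [47, 16, 19]
16 → hit
30 → fault, frames [47, 19, 16, 30]
19 → hit
16 → hit
19 → hit
51 → fault, evict 47, frames [30, 16, 19, 51]
31 → fault, evict 30, frames [16, 19, 51, 31]
16 → hit
31 → hit
51 → hit
16 → hit
30 → fault, evict 19, frames [31, 51, 16, 30]
Page faults: 7.

7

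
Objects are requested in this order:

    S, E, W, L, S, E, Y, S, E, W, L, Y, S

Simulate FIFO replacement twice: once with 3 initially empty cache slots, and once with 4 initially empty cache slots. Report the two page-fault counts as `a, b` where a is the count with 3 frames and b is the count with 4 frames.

10, 11

3 frames: F F F F F F F . . F F . F → 10 faults.
4 frames: F F F F . . F F F F F F F → 11 faults.
11 > 10: adding a frame increased faults — Belady's anomaly.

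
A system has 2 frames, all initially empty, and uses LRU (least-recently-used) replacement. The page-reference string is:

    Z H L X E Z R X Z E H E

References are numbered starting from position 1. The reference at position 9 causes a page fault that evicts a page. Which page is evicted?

R

pos 1: Z → fault, frames [Z]
pos 2: H → fault, frames [Z, H]
pos 3: L → fault, evict Z, frames [H, L]
pos 4: X → fault, evict H, frames [L, X]
pos 5: E → fault, evict L, frames [X, E]
pos 6: Z → fault, evict X, frames [E, Z]
pos 7: R → fault, evict E, frames [Z, R]
pos 8: X → fault, evict Z, frames [R, X]
pos 9: Z → fault, evict R, frames [X, Z]
At position 9, page R is evicted.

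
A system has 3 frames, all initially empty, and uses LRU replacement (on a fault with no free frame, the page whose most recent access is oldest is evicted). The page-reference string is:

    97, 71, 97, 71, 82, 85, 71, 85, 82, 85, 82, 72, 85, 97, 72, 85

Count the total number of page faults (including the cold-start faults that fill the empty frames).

97: miss, frames [97]
71: miss, frames [97, 71]
97: hit
71: hit
82: miss, frames [97, 71, 82]
85: miss, evict 97, frames [71, 82, 85]
71: hit
85: hit
82: hit
85: hit
82: hit
72: miss, evict 71, frames [85, 82, 72]
85: hit
97: miss, evict 82, frames [72, 85, 97]
72: hit
85: hit
Page faults: 6.

6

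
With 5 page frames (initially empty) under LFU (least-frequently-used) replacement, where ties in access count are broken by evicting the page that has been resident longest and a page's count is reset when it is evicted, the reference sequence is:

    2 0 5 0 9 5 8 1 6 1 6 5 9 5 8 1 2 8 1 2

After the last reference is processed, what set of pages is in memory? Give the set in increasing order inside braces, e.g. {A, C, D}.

{0, 1, 2, 5, 6}

2 -> miss, frames (2)
0 -> miss, frames (2 0)
5 -> miss, frames (2 0 5)
0 -> hit
9 -> miss, frames (2 0 5 9)
5 -> hit
8 -> miss, frames (2 0 5 9 8)
1 -> miss, evict 2, frames (0 5 9 8 1)
6 -> miss, evict 9, frames (0 5 8 1 6)
1 -> hit
6 -> hit
5 -> hit
9 -> miss, evict 8, frames (0 5 1 6 9)
5 -> hit
8 -> miss, evict 9, frames (0 5 1 6 8)
1 -> hit
2 -> miss, evict 8, frames (0 5 1 6 2)
8 -> miss, evict 2, frames (0 5 1 6 8)
1 -> hit
2 -> miss, evict 8, frames (0 5 1 6 2)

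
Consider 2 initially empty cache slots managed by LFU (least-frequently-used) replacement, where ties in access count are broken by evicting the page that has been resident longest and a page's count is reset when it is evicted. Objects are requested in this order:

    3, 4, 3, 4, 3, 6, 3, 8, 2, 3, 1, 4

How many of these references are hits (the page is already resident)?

5

3 -> miss, frames {3}
4 -> miss, frames {3,4}
3 -> hit
4 -> hit
3 -> hit
6 -> miss, evict 4, frames {3,6}
3 -> hit
8 -> miss, evict 6, frames {3,8}
2 -> miss, evict 8, frames {3,2}
3 -> hit
1 -> miss, evict 2, frames {3,1}
4 -> miss, evict 1, frames {3,4}
Hits: 5.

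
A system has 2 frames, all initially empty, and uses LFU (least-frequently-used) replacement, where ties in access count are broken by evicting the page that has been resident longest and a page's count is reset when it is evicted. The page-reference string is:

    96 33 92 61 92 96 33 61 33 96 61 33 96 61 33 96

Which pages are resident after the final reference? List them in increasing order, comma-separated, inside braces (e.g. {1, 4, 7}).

{92, 96}

96 → miss, frames {96}
33 → miss, frames {96,33}
92 → miss, evict 96, frames {33,92}
61 → miss, evict 33, frames {92,61}
92 → hit
96 → miss, evict 61, frames {92,96}
33 → miss, evict 96, frames {92,33}
61 → miss, evict 33, frames {92,61}
33 → miss, evict 61, frames {92,33}
96 → miss, evict 33, frames {92,96}
61 → miss, evict 96, frames {92,61}
33 → miss, evict 61, frames {92,33}
96 → miss, evict 33, frames {92,96}
61 → miss, evict 96, frames {92,61}
33 → miss, evict 61, frames {92,33}
96 → miss, evict 33, frames {92,96}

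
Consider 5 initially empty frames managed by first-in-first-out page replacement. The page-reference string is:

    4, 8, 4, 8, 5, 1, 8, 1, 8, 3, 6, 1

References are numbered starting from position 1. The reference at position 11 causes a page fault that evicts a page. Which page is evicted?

4

pos 1: 4 -> fault, frames [4]
pos 2: 8 -> fault, frames [4, 8]
pos 3: 4 -> hit
pos 4: 8 -> hit
pos 5: 5 -> fault, frames [4, 8, 5]
pos 6: 1 -> fault, frames [4, 8, 5, 1]
pos 7: 8 -> hit
pos 8: 1 -> hit
pos 9: 8 -> hit
pos 10: 3 -> fault, frames [4, 8, 5, 1, 3]
pos 11: 6 -> fault, evict 4, frames [8, 5, 1, 3, 6]
At position 11, page 4 is evicted.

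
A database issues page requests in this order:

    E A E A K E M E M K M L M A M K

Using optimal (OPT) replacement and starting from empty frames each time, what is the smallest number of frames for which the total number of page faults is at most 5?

4

f=1: 16 faults
f=2: 8 faults
f=3: 6 faults
f=4: 5 faults
f=5: 5 faults
Smallest f with faults ≤ 5 is 4.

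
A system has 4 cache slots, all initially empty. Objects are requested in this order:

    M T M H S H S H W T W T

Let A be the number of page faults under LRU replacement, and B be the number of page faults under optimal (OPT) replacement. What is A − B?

Under LRU: F F . F F . . . F F . . → 6 faults.
Under OPT: F F . F F . . . F . . . → 5 faults.
A − B = 6 − 5 = 1.

1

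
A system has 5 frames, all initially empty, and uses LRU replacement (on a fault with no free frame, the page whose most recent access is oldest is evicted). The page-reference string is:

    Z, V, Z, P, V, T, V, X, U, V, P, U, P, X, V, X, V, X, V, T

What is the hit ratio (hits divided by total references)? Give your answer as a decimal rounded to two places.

0.70

Z → miss, frames (Z)
V → miss, frames (Z V)
Z → hit
P → miss, frames (V Z P)
V → hit
T → miss, frames (Z P V T)
V → hit
X → miss, frames (Z P T V X)
U → miss, evict Z, frames (P T V X U)
V → hit
P → hit
U → hit
P → hit
X → hit
V → hit
X → hit
V → hit
X → hit
V → hit
T → hit
Hits: 14 of 20 references → 14/20 = 0.7000.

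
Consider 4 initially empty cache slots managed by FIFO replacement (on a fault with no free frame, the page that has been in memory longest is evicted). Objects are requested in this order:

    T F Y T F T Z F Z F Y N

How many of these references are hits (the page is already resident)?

7

T: miss, frames [T]
F: miss, frames [T, F]
Y: miss, frames [T, F, Y]
T: hit
F: hit
T: hit
Z: miss, frames [T, F, Y, Z]
F: hit
Z: hit
F: hit
Y: hit
N: miss, evict T, frames [F, Y, Z, N]
Hits: 7.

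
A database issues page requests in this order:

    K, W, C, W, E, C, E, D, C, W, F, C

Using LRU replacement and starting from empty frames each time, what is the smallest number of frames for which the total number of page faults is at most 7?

f=1: 12 faults
f=2: 10 faults
f=3: 7 faults
f=4: 6 faults
f=5: 6 faults
f=6: 6 faults
Smallest f with faults ≤ 7 is 3.

3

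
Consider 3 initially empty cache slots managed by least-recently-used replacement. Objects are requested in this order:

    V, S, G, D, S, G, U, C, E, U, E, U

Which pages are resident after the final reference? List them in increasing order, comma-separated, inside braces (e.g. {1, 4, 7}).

V → miss, frames [V]
S → miss, frames [V, S]
G → miss, frames [V, S, G]
D → miss, evict V, frames [S, G, D]
S → hit
G → hit
U → miss, evict D, frames [S, G, U]
C → miss, evict S, frames [G, U, C]
E → miss, evict G, frames [U, C, E]
U → hit
E → hit
U → hit

{C, E, U}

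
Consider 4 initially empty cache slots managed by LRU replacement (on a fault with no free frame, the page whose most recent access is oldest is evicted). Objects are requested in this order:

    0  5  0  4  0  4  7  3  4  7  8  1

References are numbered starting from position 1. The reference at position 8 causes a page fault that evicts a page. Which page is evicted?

pos 1: 0 -> miss, frames (0)
pos 2: 5 -> miss, frames (0 5)
pos 3: 0 -> hit
pos 4: 4 -> miss, frames (5 0 4)
pos 5: 0 -> hit
pos 6: 4 -> hit
pos 7: 7 -> miss, frames (5 0 4 7)
pos 8: 3 -> miss, evict 5, frames (0 4 7 3)
At position 8, page 5 is evicted.

5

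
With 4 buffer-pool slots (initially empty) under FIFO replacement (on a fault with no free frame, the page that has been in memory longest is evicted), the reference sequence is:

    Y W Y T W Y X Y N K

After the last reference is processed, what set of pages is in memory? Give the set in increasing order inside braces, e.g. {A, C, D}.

{K, N, T, X}

Y: fault, frames [Y]
W: fault, frames [Y, W]
Y: hit
T: fault, frames [Y, W, T]
W: hit
Y: hit
X: fault, frames [Y, W, T, X]
Y: hit
N: fault, evict Y, frames [W, T, X, N]
K: fault, evict W, frames [T, X, N, K]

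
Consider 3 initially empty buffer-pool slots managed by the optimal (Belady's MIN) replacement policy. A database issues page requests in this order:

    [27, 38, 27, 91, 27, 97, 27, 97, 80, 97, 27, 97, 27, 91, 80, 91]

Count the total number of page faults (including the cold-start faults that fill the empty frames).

6

27 → miss, frames (27)
38 → miss, frames (27 38)
27 → hit
91 → miss, frames (27 38 91)
27 → hit
97 → miss, evict 38, frames (27 91 97)
27 → hit
97 → hit
80 → miss, evict 91, frames (27 97 80)
97 → hit
27 → hit
97 → hit
27 → hit
91 → miss, evict 97, frames (27 80 91)
80 → hit
91 → hit
Page faults: 6.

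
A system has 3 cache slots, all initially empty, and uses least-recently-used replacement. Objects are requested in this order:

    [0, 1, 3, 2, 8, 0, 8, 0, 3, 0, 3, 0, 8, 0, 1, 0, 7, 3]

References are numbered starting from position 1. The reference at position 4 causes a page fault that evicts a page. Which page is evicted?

0

pos 1: 0 → miss, frames {0}
pos 2: 1 → miss, frames {0,1}
pos 3: 3 → miss, frames {0,1,3}
pos 4: 2 → miss, evict 0, frames {1,3,2}
At position 4, page 0 is evicted.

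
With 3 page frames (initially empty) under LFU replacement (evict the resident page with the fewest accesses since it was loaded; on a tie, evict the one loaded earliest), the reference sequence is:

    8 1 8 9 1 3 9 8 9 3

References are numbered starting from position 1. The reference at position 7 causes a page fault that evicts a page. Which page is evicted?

pos 1: 8: fault, frames {8}
pos 2: 1: fault, frames {8,1}
pos 3: 8: hit
pos 4: 9: fault, frames {8,1,9}
pos 5: 1: hit
pos 6: 3: fault, evict 9, frames {8,1,3}
pos 7: 9: fault, evict 3, frames {8,1,9}
At position 7, page 3 is evicted.

3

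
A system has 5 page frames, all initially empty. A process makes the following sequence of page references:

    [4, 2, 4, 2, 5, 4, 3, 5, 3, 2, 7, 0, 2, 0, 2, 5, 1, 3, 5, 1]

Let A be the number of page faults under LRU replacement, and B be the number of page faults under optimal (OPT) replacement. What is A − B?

Under LRU: F F . . F . F . . . F F . . . . F F . . → 8 faults.
Under OPT: F F . . F . F . . . F F . . . . F . . . → 7 faults.
A − B = 8 − 7 = 1.

1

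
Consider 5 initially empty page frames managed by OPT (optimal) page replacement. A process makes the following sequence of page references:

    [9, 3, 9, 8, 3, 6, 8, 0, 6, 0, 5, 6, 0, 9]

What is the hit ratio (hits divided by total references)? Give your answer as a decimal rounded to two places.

9: miss, frames [9]
3: miss, frames [9, 3]
9: hit
8: miss, frames [9, 3, 8]
3: hit
6: miss, frames [9, 3, 8, 6]
8: hit
0: miss, frames [9, 3, 8, 6, 0]
6: hit
0: hit
5: miss, evict 8, frames [9, 3, 6, 0, 5]
6: hit
0: hit
9: hit
Hits: 8 of 14 references → 8/14 = 0.5714.

0.57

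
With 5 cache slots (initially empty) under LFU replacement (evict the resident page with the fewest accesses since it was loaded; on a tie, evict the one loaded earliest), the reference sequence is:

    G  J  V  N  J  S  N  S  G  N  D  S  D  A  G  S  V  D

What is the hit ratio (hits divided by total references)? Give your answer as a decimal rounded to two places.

G -> miss, frames (G)
J -> miss, frames (G J)
V -> miss, frames (G J V)
N -> miss, frames (G J V N)
J -> hit
S -> miss, frames (G J V N S)
N -> hit
S -> hit
G -> hit
N -> hit
D -> miss, evict V, frames (G J N S D)
S -> hit
D -> hit
A -> miss, evict G, frames (J N S D A)
G -> miss, evict A, frames (J N S D G)
S -> hit
V -> miss, evict G, frames (J N S D V)
D -> hit
Hits: 9 of 18 references → 9/18 = 0.5000.

0.50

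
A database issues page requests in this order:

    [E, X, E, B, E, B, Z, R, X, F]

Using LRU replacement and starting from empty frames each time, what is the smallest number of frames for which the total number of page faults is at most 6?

f=1: 10 faults
f=2: 7 faults
f=3: 7 faults
f=4: 7 faults
f=5: 6 faults
f=6: 6 faults
Smallest f with faults ≤ 6 is 5.

5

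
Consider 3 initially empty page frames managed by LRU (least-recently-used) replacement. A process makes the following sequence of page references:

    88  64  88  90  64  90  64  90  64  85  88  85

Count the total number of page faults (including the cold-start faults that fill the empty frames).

88 → miss, frames [88]
64 → miss, frames [88, 64]
88 → hit
90 → miss, frames [64, 88, 90]
64 → hit
90 → hit
64 → hit
90 → hit
64 → hit
85 → miss, evict 88, frames [90, 64, 85]
88 → miss, evict 90, frames [64, 85, 88]
85 → hit
Page faults: 5.

5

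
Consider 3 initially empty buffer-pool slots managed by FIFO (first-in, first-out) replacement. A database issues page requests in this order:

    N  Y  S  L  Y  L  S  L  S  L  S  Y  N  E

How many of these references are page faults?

6

N: fault, frames [N]
Y: fault, frames [N, Y]
S: fault, frames [N, Y, S]
L: fault, evict N, frames [Y, S, L]
Y: hit
L: hit
S: hit
L: hit
S: hit
L: hit
S: hit
Y: hit
N: fault, evict Y, frames [S, L, N]
E: fault, evict S, frames [L, N, E]
Page faults: 6.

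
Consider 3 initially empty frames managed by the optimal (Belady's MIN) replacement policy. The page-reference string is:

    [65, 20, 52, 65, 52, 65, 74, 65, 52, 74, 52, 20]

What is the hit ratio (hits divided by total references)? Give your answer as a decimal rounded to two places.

0.58

65 -> fault, frames {65}
20 -> fault, frames {65,20}
52 -> fault, frames {65,20,52}
65 -> hit
52 -> hit
65 -> hit
74 -> fault, evict 20, frames {65,52,74}
65 -> hit
52 -> hit
74 -> hit
52 -> hit
20 -> fault, evict 74, frames {65,52,20}
Hits: 7 of 12 references → 7/12 = 0.5833.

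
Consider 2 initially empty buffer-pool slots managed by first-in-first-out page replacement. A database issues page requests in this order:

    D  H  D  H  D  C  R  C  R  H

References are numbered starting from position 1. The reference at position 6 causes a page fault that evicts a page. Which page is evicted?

pos 1: D -> fault, frames {D}
pos 2: H -> fault, frames {D,H}
pos 3: D -> hit
pos 4: H -> hit
pos 5: D -> hit
pos 6: C -> fault, evict D, frames {H,C}
At position 6, page D is evicted.

D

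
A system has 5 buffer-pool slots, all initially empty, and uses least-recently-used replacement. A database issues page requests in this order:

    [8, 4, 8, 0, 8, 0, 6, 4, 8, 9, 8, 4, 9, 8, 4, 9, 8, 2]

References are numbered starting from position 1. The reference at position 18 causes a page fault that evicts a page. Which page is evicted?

pos 1: 8 -> fault, frames (8)
pos 2: 4 -> fault, frames (8 4)
pos 3: 8 -> hit
pos 4: 0 -> fault, frames (4 8 0)
pos 5: 8 -> hit
pos 6: 0 -> hit
pos 7: 6 -> fault, frames (4 8 0 6)
pos 8: 4 -> hit
pos 9: 8 -> hit
pos 10: 9 -> fault, frames (0 6 4 8 9)
pos 11: 8 -> hit
pos 12: 4 -> hit
pos 13: 9 -> hit
pos 14: 8 -> hit
pos 15: 4 -> hit
pos 16: 9 -> hit
pos 17: 8 -> hit
pos 18: 2 -> fault, evict 0, frames (6 4 9 8 2)
At position 18, page 0 is evicted.

0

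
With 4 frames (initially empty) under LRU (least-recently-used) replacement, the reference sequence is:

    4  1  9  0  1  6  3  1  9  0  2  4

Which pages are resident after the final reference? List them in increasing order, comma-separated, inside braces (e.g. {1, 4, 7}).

4 -> miss, frames {4}
1 -> miss, frames {4,1}
9 -> miss, frames {4,1,9}
0 -> miss, frames {4,1,9,0}
1 -> hit
6 -> miss, evict 4, frames {9,0,1,6}
3 -> miss, evict 9, frames {0,1,6,3}
1 -> hit
9 -> miss, evict 0, frames {6,3,1,9}
0 -> miss, evict 6, frames {3,1,9,0}
2 -> miss, evict 3, frames {1,9,0,2}
4 -> miss, evict 1, frames {9,0,2,4}

{0, 2, 4, 9}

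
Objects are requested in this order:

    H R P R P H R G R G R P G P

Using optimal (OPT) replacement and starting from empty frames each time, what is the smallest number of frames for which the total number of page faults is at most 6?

f=1: 14 faults
f=2: 6 faults
f=3: 4 faults
f=4: 4 faults
Smallest f with faults ≤ 6 is 2.

2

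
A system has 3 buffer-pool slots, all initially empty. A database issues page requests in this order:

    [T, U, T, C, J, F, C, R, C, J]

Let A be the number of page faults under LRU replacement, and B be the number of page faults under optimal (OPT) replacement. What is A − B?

Under LRU: F F . F F F . F . F → 7 faults.
Under OPT: F F . F F F . F . . → 6 faults.
A − B = 7 − 6 = 1.

1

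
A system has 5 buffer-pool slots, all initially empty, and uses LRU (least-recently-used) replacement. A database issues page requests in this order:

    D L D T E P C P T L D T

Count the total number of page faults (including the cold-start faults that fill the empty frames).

D: miss, frames (D)
L: miss, frames (D L)
D: hit
T: miss, frames (L D T)
E: miss, frames (L D T E)
P: miss, frames (L D T E P)
C: miss, evict L, frames (D T E P C)
P: hit
T: hit
L: miss, evict D, frames (E C P T L)
D: miss, evict E, frames (C P T L D)
T: hit
Page faults: 8.

8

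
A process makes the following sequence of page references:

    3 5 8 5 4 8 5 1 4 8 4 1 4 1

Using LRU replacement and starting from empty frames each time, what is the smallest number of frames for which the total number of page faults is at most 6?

4

f=1: 14 faults
f=2: 10 faults
f=3: 7 faults
f=4: 5 faults
f=5: 5 faults
Smallest f with faults ≤ 6 is 4.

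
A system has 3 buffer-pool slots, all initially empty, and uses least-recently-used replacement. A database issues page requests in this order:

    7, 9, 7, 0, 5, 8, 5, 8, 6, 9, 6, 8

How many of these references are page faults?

7 → fault, frames [7]
9 → fault, frames [7, 9]
7 → hit
0 → fault, frames [9, 7, 0]
5 → fault, evict 9, frames [7, 0, 5]
8 → fault, evict 7, frames [0, 5, 8]
5 → hit
8 → hit
6 → fault, evict 0, frames [5, 8, 6]
9 → fault, evict 5, frames [8, 6, 9]
6 → hit
8 → hit
Page faults: 7.

7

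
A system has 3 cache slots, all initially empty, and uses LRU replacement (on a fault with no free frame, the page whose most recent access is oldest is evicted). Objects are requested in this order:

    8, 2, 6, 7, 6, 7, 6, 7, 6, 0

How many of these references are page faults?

5

8 -> fault, frames (8)
2 -> fault, frames (8 2)
6 -> fault, frames (8 2 6)
7 -> fault, evict 8, frames (2 6 7)
6 -> hit
7 -> hit
6 -> hit
7 -> hit
6 -> hit
0 -> fault, evict 2, frames (7 6 0)
Page faults: 5.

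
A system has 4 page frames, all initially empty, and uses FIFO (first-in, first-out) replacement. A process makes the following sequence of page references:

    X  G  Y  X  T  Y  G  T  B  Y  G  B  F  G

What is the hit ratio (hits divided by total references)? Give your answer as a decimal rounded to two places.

X -> miss, frames {X}
G -> miss, frames {X,G}
Y -> miss, frames {X,G,Y}
X -> hit
T -> miss, frames {X,G,Y,T}
Y -> hit
G -> hit
T -> hit
B -> miss, evict X, frames {G,Y,T,B}
Y -> hit
G -> hit
B -> hit
F -> miss, evict G, frames {Y,T,B,F}
G -> miss, evict Y, frames {T,B,F,G}
Hits: 7 of 14 references → 7/14 = 0.5000.

0.50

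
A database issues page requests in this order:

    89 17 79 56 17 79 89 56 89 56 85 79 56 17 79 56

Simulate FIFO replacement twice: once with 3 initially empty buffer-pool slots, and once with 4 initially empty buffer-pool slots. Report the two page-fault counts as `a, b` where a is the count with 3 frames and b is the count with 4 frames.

3 frames: F F F F . . F . . . F F F F . . → 9 faults.
4 frames: F F F F . . . . . . F . . . . . → 5 faults.
5 < 9: adding a frame reduced faults, as is typical.

9, 5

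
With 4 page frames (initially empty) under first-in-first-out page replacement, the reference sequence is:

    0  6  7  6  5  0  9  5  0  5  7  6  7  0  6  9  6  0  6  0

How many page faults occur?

0 -> fault, frames (0)
6 -> fault, frames (0 6)
7 -> fault, frames (0 6 7)
6 -> hit
5 -> fault, frames (0 6 7 5)
0 -> hit
9 -> fault, evict 0, frames (6 7 5 9)
5 -> hit
0 -> fault, evict 6, frames (7 5 9 0)
5 -> hit
7 -> hit
6 -> fault, evict 7, frames (5 9 0 6)
7 -> fault, evict 5, frames (9 0 6 7)
0 -> hit
6 -> hit
9 -> hit
6 -> hit
0 -> hit
6 -> hit
0 -> hit
Page faults: 8.

8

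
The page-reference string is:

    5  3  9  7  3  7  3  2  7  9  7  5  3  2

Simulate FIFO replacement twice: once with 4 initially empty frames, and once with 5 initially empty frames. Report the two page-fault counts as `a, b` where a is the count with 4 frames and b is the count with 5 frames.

7, 5

4 frames: F F F F . . . F . . . F F . → 7 faults.
5 frames: F F F F . . . F . . . . . . → 5 faults.
5 < 7: adding a frame reduced faults, as is typical.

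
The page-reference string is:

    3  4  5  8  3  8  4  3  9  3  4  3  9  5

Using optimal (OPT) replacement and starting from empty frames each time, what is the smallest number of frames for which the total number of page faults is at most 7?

f=1: 14 faults
f=2: 9 faults
f=3: 6 faults
f=4: 5 faults
f=5: 5 faults
Smallest f with faults ≤ 7 is 3.

3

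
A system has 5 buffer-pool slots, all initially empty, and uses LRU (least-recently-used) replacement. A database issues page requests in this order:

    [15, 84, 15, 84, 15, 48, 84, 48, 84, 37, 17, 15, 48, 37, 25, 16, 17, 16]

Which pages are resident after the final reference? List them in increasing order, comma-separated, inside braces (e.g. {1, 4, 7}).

15 -> miss, frames [15]
84 -> miss, frames [15, 84]
15 -> hit
84 -> hit
15 -> hit
48 -> miss, frames [84, 15, 48]
84 -> hit
48 -> hit
84 -> hit
37 -> miss, frames [15, 48, 84, 37]
17 -> miss, frames [15, 48, 84, 37, 17]
15 -> hit
48 -> hit
37 -> hit
25 -> miss, evict 84, frames [17, 15, 48, 37, 25]
16 -> miss, evict 17, frames [15, 48, 37, 25, 16]
17 -> miss, evict 15, frames [48, 37, 25, 16, 17]
16 -> hit

{16, 17, 25, 37, 48}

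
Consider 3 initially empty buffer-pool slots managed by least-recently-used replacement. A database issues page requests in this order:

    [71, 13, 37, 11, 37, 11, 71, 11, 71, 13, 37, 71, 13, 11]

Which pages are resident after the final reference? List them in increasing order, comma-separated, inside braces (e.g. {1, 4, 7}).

{11, 13, 71}

71: fault, frames {71}
13: fault, frames {71,13}
37: fault, frames {71,13,37}
11: fault, evict 71, frames {13,37,11}
37: hit
11: hit
71: fault, evict 13, frames {37,11,71}
11: hit
71: hit
13: fault, evict 37, frames {11,71,13}
37: fault, evict 11, frames {71,13,37}
71: hit
13: hit
11: fault, evict 37, frames {71,13,11}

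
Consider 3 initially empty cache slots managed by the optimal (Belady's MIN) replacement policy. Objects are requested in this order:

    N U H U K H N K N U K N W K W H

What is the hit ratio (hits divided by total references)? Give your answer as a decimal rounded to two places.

N → miss, frames [N]
U → miss, frames [N, U]
H → miss, frames [N, U, H]
U → hit
K → miss, evict U, frames [N, H, K]
H → hit
N → hit
K → hit
N → hit
U → miss, evict H, frames [N, K, U]
K → hit
N → hit
W → miss, evict U, frames [N, K, W]
K → hit
W → hit
H → miss, evict W, frames [N, K, H]
Hits: 9 of 16 references → 9/16 = 0.5625.

0.56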